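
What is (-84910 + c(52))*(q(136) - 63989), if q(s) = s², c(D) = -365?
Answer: 3879415575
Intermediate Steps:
(-84910 + c(52))*(q(136) - 63989) = (-84910 - 365)*(136² - 63989) = -85275*(18496 - 63989) = -85275*(-45493) = 3879415575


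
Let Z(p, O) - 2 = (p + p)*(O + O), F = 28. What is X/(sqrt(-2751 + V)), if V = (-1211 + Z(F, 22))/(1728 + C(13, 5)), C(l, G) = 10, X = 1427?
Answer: -1427*I*sqrt(8307610454)/4779983 ≈ -27.21*I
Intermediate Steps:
Z(p, O) = 2 + 4*O*p (Z(p, O) = 2 + (p + p)*(O + O) = 2 + (2*p)*(2*O) = 2 + 4*O*p)
V = 1255/1738 (V = (-1211 + (2 + 4*22*28))/(1728 + 10) = (-1211 + (2 + 2464))/1738 = (-1211 + 2466)*(1/1738) = 1255*(1/1738) = 1255/1738 ≈ 0.72209)
X/(sqrt(-2751 + V)) = 1427/(sqrt(-2751 + 1255/1738)) = 1427/(sqrt(-4779983/1738)) = 1427/((I*sqrt(8307610454)/1738)) = 1427*(-I*sqrt(8307610454)/4779983) = -1427*I*sqrt(8307610454)/4779983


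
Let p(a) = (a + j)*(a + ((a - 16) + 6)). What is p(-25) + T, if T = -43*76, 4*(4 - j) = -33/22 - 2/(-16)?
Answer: -16229/8 ≈ -2028.6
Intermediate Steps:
j = 139/32 (j = 4 - (-33/22 - 2/(-16))/4 = 4 - (-33*1/22 - 2*(-1/16))/4 = 4 - (-3/2 + ⅛)/4 = 4 - ¼*(-11/8) = 4 + 11/32 = 139/32 ≈ 4.3438)
p(a) = (-10 + 2*a)*(139/32 + a) (p(a) = (a + 139/32)*(a + ((a - 16) + 6)) = (139/32 + a)*(a + ((-16 + a) + 6)) = (139/32 + a)*(a + (-10 + a)) = (139/32 + a)*(-10 + 2*a) = (-10 + 2*a)*(139/32 + a))
T = -3268
p(-25) + T = (-695/16 + 2*(-25)² - 21/16*(-25)) - 3268 = (-695/16 + 2*625 + 525/16) - 3268 = (-695/16 + 1250 + 525/16) - 3268 = 9915/8 - 3268 = -16229/8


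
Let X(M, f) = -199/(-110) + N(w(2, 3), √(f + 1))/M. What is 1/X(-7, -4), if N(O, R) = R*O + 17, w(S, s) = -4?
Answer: -122430/269443 - 338800*I*√3/808329 ≈ -0.45438 - 0.72597*I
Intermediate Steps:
N(O, R) = 17 + O*R (N(O, R) = O*R + 17 = 17 + O*R)
X(M, f) = 199/110 + (17 - 4*√(1 + f))/M (X(M, f) = -199/(-110) + (17 - 4*√(f + 1))/M = -199*(-1/110) + (17 - 4*√(1 + f))/M = 199/110 + (17 - 4*√(1 + f))/M)
1/X(-7, -4) = 1/((1/110)*(1870 - 440*√(1 - 4) + 199*(-7))/(-7)) = 1/((1/110)*(-⅐)*(1870 - 440*I*√3 - 1393)) = 1/((1/110)*(-⅐)*(477 - 440*I*√3)) = 1/(-477/770 + 4*I*√3/7)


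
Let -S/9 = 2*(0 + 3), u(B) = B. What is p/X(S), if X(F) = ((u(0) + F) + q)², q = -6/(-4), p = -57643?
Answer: -230572/11025 ≈ -20.914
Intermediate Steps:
S = -54 (S = -18*(0 + 3) = -18*3 = -9*6 = -54)
q = 3/2 (q = -6*(-¼) = 3/2 ≈ 1.5000)
X(F) = (3/2 + F)² (X(F) = ((0 + F) + 3/2)² = (F + 3/2)² = (3/2 + F)²)
p/X(S) = -57643*4/(3 + 2*(-54))² = -57643*4/(3 - 108)² = -57643/((¼)*(-105)²) = -57643/((¼)*11025) = -57643/11025/4 = -57643*4/11025 = -230572/11025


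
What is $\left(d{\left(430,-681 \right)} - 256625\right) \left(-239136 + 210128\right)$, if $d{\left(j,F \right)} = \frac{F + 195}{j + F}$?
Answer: $\frac{1868474580112}{251} \approx 7.4441 \cdot 10^{9}$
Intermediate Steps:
$d{\left(j,F \right)} = \frac{195 + F}{F + j}$
$\left(d{\left(430,-681 \right)} - 256625\right) \left(-239136 + 210128\right) = \left(\frac{195 - 681}{-681 + 430} - 256625\right) \left(-239136 + 210128\right) = \left(\frac{1}{-251} \left(-486\right) - 256625\right) \left(-29008\right) = \left(\left(- \frac{1}{251}\right) \left(-486\right) - 256625\right) \left(-29008\right) = \left(\frac{486}{251} - 256625\right) \left(-29008\right) = \left(- \frac{64412389}{251}\right) \left(-29008\right) = \frac{1868474580112}{251}$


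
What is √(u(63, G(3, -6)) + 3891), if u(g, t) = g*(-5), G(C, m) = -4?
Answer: 2*√894 ≈ 59.800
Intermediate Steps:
u(g, t) = -5*g
√(u(63, G(3, -6)) + 3891) = √(-5*63 + 3891) = √(-315 + 3891) = √3576 = 2*√894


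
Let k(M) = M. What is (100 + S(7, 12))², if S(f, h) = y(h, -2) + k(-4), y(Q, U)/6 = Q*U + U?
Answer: 3600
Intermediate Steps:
y(Q, U) = 6*U + 6*Q*U (y(Q, U) = 6*(Q*U + U) = 6*(U + Q*U) = 6*U + 6*Q*U)
S(f, h) = -16 - 12*h (S(f, h) = 6*(-2)*(1 + h) - 4 = (-12 - 12*h) - 4 = -16 - 12*h)
(100 + S(7, 12))² = (100 + (-16 - 12*12))² = (100 + (-16 - 144))² = (100 - 160)² = (-60)² = 3600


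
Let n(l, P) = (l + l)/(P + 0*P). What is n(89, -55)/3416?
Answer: -89/93940 ≈ -0.00094741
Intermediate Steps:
n(l, P) = 2*l/P (n(l, P) = (2*l)/(P + 0) = (2*l)/P = 2*l/P)
n(89, -55)/3416 = (2*89/(-55))/3416 = (2*89*(-1/55))*(1/3416) = -178/55*1/3416 = -89/93940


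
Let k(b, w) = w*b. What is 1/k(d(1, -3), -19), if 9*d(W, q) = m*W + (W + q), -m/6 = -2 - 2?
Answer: -9/418 ≈ -0.021531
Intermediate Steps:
m = 24 (m = -6*(-2 - 2) = -6*(-4) = 24)
d(W, q) = q/9 + 25*W/9 (d(W, q) = (24*W + (W + q))/9 = (q + 25*W)/9 = q/9 + 25*W/9)
k(b, w) = b*w
1/k(d(1, -3), -19) = 1/(((1/9)*(-3) + (25/9)*1)*(-19)) = 1/((-1/3 + 25/9)*(-19)) = 1/((22/9)*(-19)) = 1/(-418/9) = -9/418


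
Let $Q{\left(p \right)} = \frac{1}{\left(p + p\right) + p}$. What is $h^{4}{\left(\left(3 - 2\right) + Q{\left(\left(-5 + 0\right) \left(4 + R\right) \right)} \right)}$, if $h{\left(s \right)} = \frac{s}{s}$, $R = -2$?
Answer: $1$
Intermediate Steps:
$Q{\left(p \right)} = \frac{1}{3 p}$ ($Q{\left(p \right)} = \frac{1}{2 p + p} = \frac{1}{3 p}$)
$h{\left(s \right)} = 1$
$h^{4}{\left(\left(3 - 2\right) + Q{\left(\left(-5 + 0\right) \left(4 + R\right) \right)} \right)} = 1^{4} = 1$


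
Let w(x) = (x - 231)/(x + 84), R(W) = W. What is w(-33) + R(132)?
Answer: 2156/17 ≈ 126.82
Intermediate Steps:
w(x) = (-231 + x)/(84 + x)
w(-33) + R(132) = (-231 - 33)/(84 - 33) + 132 = -264/51 + 132 = (1/51)*(-264) + 132 = -88/17 + 132 = 2156/17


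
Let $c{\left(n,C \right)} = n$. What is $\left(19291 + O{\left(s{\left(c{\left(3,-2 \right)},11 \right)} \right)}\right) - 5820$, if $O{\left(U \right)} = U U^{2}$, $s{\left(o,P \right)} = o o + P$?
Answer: $21471$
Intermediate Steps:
$s{\left(o,P \right)} = P + o^{2}$ ($s{\left(o,P \right)} = o^{2} + P = P + o^{2}$)
$O{\left(U \right)} = U^{3}$
$\left(19291 + O{\left(s{\left(c{\left(3,-2 \right)},11 \right)} \right)}\right) - 5820 = \left(19291 + \left(11 + 3^{2}\right)^{3}\right) - 5820 = \left(19291 + \left(11 + 9\right)^{3}\right) - 5820 = \left(19291 + 20^{3}\right) - 5820 = \left(19291 + 8000\right) - 5820 = 27291 - 5820 = 21471$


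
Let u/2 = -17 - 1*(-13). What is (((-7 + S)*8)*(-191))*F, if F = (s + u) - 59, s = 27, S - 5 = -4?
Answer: -366720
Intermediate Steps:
S = 1 (S = 5 - 4 = 1)
u = -8 (u = 2*(-17 - 1*(-13)) = 2*(-17 + 13) = 2*(-4) = -8)
F = -40 (F = (27 - 8) - 59 = 19 - 59 = -40)
(((-7 + S)*8)*(-191))*F = (((-7 + 1)*8)*(-191))*(-40) = (-6*8*(-191))*(-40) = -48*(-191)*(-40) = 9168*(-40) = -366720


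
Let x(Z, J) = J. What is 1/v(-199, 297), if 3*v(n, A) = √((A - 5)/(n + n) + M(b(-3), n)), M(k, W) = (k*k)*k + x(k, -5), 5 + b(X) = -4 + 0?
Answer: -3*I*√7274047/73106 ≈ -0.11068*I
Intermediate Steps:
b(X) = -9 (b(X) = -5 + (-4 + 0) = -5 - 4 = -9)
M(k, W) = -5 + k³ (M(k, W) = (k*k)*k - 5 = k²*k - 5 = k³ - 5 = -5 + k³)
v(n, A) = √(-734 + (-5 + A)/(2*n))/3 (v(n, A) = √((A - 5)/(n + n) + (-5 + (-9)³))/3 = √((-5 + A)/((2*n)) + (-5 - 729))/3 = √((-5 + A)*(1/(2*n)) - 734)/3 = √((-5 + A)/(2*n) - 734)/3 = √(-734 + (-5 + A)/(2*n))/3)
1/v(-199, 297) = 1/(√2*√((-5 + 297 - 1468*(-199))/(-199))/6) = 1/(√2*√(-(-5 + 297 + 292132)/199)/6) = 1/(√2*√(-1/199*292424)/6) = 1/(√2*√(-292424/199)/6) = 1/(√2*(2*I*√14548094/199)/6) = 1/(2*I*√7274047/597) = -3*I*√7274047/73106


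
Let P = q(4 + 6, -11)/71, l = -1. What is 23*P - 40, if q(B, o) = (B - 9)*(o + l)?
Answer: -3116/71 ≈ -43.887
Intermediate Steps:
q(B, o) = (-1 + o)*(-9 + B) (q(B, o) = (B - 9)*(o - 1) = (-9 + B)*(-1 + o) = (-1 + o)*(-9 + B))
P = -12/71 (P = (9 - (4 + 6) - 9*(-11) + (4 + 6)*(-11))/71 = (9 - 1*10 + 99 + 10*(-11))*(1/71) = (9 - 10 + 99 - 110)*(1/71) = -12*1/71 = -12/71 ≈ -0.16901)
23*P - 40 = 23*(-12/71) - 40 = -276/71 - 40 = -3116/71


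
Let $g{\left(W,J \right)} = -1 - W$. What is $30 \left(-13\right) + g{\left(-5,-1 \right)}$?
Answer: $-386$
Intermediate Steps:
$30 \left(-13\right) + g{\left(-5,-1 \right)} = 30 \left(-13\right) - -4 = -390 + \left(-1 + 5\right) = -390 + 4 = -386$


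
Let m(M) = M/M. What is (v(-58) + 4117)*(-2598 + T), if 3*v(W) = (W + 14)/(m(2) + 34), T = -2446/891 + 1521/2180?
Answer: -2182938211042469/203949900 ≈ -1.0703e+7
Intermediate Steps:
m(M) = 1
T = -3977069/1942380 (T = -2446*1/891 + 1521*(1/2180) = -2446/891 + 1521/2180 = -3977069/1942380 ≈ -2.0475)
v(W) = 2/15 + W/105 (v(W) = ((W + 14)/(1 + 34))/3 = ((14 + W)/35)/3 = ((14 + W)*(1/35))/3 = (⅖ + W/35)/3 = 2/15 + W/105)
(v(-58) + 4117)*(-2598 + T) = ((2/15 + (1/105)*(-58)) + 4117)*(-2598 - 3977069/1942380) = ((2/15 - 58/105) + 4117)*(-5050280309/1942380) = (-44/105 + 4117)*(-5050280309/1942380) = (432241/105)*(-5050280309/1942380) = -2182938211042469/203949900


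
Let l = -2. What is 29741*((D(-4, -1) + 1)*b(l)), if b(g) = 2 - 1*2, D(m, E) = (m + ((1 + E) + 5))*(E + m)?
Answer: 0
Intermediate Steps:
D(m, E) = (E + m)*(6 + E + m) (D(m, E) = (m + (6 + E))*(E + m) = (6 + E + m)*(E + m) = (E + m)*(6 + E + m))
b(g) = 0 (b(g) = 2 - 2 = 0)
29741*((D(-4, -1) + 1)*b(l)) = 29741*((((-1)**2 + (-4)**2 + 6*(-1) + 6*(-4) + 2*(-1)*(-4)) + 1)*0) = 29741*(((1 + 16 - 6 - 24 + 8) + 1)*0) = 29741*((-5 + 1)*0) = 29741*(-4*0) = 29741*0 = 0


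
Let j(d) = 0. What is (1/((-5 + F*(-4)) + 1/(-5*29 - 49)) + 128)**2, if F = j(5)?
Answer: 15399320836/942841 ≈ 16333.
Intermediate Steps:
F = 0
(1/((-5 + F*(-4)) + 1/(-5*29 - 49)) + 128)**2 = (1/((-5 + 0*(-4)) + 1/(-5*29 - 49)) + 128)**2 = (1/((-5 + 0) + 1/(-145 - 49)) + 128)**2 = (1/(-5 + 1/(-194)) + 128)**2 = (1/(-5 - 1/194) + 128)**2 = (1/(-971/194) + 128)**2 = (-194/971 + 128)**2 = (124094/971)**2 = 15399320836/942841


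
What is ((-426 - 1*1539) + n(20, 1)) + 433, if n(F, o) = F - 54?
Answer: -1566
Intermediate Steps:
n(F, o) = -54 + F
((-426 - 1*1539) + n(20, 1)) + 433 = ((-426 - 1*1539) + (-54 + 20)) + 433 = ((-426 - 1539) - 34) + 433 = (-1965 - 34) + 433 = -1999 + 433 = -1566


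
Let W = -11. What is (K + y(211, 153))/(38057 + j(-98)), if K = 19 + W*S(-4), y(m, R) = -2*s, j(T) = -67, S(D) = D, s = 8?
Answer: 47/37990 ≈ 0.0012372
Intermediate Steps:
y(m, R) = -16 (y(m, R) = -2*8 = -16)
K = 63 (K = 19 - 11*(-4) = 19 + 44 = 63)
(K + y(211, 153))/(38057 + j(-98)) = (63 - 16)/(38057 - 67) = 47/37990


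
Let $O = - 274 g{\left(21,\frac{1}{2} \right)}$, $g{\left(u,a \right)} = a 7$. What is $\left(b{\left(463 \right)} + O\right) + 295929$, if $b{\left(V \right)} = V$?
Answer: $295433$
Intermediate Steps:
$g{\left(u,a \right)} = 7 a$
$O = -959$ ($O = - 274 \cdot \frac{7}{2} = - 274 \cdot 7 \cdot \frac{1}{2} = \left(-274\right) \frac{7}{2} = -959$)
$\left(b{\left(463 \right)} + O\right) + 295929 = \left(463 - 959\right) + 295929 = -496 + 295929 = 295433$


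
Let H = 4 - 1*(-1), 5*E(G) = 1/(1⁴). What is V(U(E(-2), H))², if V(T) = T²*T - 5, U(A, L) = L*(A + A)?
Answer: 9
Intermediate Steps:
E(G) = ⅕ (E(G) = 1/(5*(1⁴)) = (⅕)/1 = (⅕)*1 = ⅕)
H = 5 (H = 4 + 1 = 5)
U(A, L) = 2*A*L (U(A, L) = L*(2*A) = 2*A*L)
V(T) = -5 + T³ (V(T) = T³ - 5 = -5 + T³)
V(U(E(-2), H))² = (-5 + (2*(⅕)*5)³)² = (-5 + 2³)² = (-5 + 8)² = 3² = 9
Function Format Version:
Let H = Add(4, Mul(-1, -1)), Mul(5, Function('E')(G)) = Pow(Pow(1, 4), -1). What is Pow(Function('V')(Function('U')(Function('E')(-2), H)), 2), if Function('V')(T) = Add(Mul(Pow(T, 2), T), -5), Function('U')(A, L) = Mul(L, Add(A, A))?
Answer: 9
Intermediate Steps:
Function('E')(G) = Rational(1, 5) (Function('E')(G) = Mul(Rational(1, 5), Pow(Pow(1, 4), -1)) = Mul(Rational(1, 5), Pow(1, -1)) = Mul(Rational(1, 5), 1) = Rational(1, 5))
H = 5 (H = Add(4, 1) = 5)
Function('U')(A, L) = Mul(2, A, L) (Function('U')(A, L) = Mul(L, Mul(2, A)) = Mul(2, A, L))
Function('V')(T) = Add(-5, Pow(T, 3)) (Function('V')(T) = Add(Pow(T, 3), -5) = Add(-5, Pow(T, 3)))
Pow(Function('V')(Function('U')(Function('E')(-2), H)), 2) = Pow(Add(-5, Pow(Mul(2, Rational(1, 5), 5), 3)), 2) = Pow(Add(-5, Pow(2, 3)), 2) = Pow(Add(-5, 8), 2) = Pow(3, 2) = 9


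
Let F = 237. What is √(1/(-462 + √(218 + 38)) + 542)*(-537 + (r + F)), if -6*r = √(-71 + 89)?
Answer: 3*√11979114*(-600 - √2)/892 ≈ -7000.7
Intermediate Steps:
r = -√2/2 (r = -√(-71 + 89)/6 = -√2/2 ≈ -0.70711)
√(1/(-462 + √(218 + 38)) + 542)*(-537 + (r + F)) = √(1/(-462 + √(218 + 38)) + 542)*(-537 + (-√2/2 + 237)) = √(1/(-462 + √256) + 542)*(-537 + (237 - √2/2)) = √(1/(-462 + 16) + 542)*(-300 - √2/2) = √(1/(-446) + 542)*(-300 - √2/2) = √(-1/446 + 542)*(-300 - √2/2) = √(241731/446)*(-300 - √2/2) = (3*√11979114/446)*(-300 - √2/2) = 3*√11979114*(-300 - √2/2)/446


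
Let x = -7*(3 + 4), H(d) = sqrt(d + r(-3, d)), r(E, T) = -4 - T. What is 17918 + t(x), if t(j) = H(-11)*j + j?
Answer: 17869 - 98*I ≈ 17869.0 - 98.0*I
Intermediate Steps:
H(d) = 2*I (H(d) = sqrt(d + (-4 - d)) = sqrt(-4) = 2*I)
x = -49 (x = -7*7 = -49)
t(j) = j + 2*I*j (t(j) = (2*I)*j + j = 2*I*j + j = j + 2*I*j)
17918 + t(x) = 17918 - 49*(1 + 2*I) = 17918 + (-49 - 98*I) = 17869 - 98*I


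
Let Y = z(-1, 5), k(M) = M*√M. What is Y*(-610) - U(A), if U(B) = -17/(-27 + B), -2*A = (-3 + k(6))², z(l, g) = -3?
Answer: 14245496/7785 - 136*√6/7785 ≈ 1829.8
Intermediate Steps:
k(M) = M^(3/2)
Y = -3
A = -(-3 + 6*√6)²/2 (A = -(-3 + 6^(3/2))²/2 = -(-3 + 6*√6)²/2 ≈ -68.409)
Y*(-610) - U(A) = -3*(-610) - (-17)/(-27 + (-225/2 + 18*√6)) = 1830 - (-17)/(-279/2 + 18*√6) = 1830 + 17/(-279/2 + 18*√6)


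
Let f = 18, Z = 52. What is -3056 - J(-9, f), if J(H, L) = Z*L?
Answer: -3992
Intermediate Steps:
J(H, L) = 52*L
-3056 - J(-9, f) = -3056 - 52*18 = -3056 - 1*936 = -3056 - 936 = -3992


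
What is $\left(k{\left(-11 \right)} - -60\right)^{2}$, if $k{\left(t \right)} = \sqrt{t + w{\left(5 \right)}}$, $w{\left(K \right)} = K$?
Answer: $\left(60 + i \sqrt{6}\right)^{2} \approx 3594.0 + 293.94 i$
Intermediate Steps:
$k{\left(t \right)} = \sqrt{5 + t}$ ($k{\left(t \right)} = \sqrt{t + 5} = \sqrt{5 + t}$)
$\left(k{\left(-11 \right)} - -60\right)^{2} = \left(\sqrt{5 - 11} - -60\right)^{2} = \left(\sqrt{-6} + 60\right)^{2} = \left(i \sqrt{6} + 60\right)^{2} = \left(60 + i \sqrt{6}\right)^{2}$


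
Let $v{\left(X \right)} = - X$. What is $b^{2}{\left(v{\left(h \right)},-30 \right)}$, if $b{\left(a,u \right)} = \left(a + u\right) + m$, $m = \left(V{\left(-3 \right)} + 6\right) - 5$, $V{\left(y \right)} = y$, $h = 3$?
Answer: $1225$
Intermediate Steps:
$m = -2$ ($m = \left(-3 + 6\right) - 5 = 3 - 5 = -2$)
$b{\left(a,u \right)} = -2 + a + u$ ($b{\left(a,u \right)} = \left(a + u\right) - 2 = -2 + a + u$)
$b^{2}{\left(v{\left(h \right)},-30 \right)} = \left(-2 - 3 - 30\right)^{2} = \left(-35\right)^{2} = 1225$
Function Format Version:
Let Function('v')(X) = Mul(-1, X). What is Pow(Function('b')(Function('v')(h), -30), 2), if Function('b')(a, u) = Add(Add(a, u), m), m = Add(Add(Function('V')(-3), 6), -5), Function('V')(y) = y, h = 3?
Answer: 1225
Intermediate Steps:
m = -2 (m = Add(Add(-3, 6), -5) = Add(3, -5) = -2)
Function('b')(a, u) = Add(-2, a, u) (Function('b')(a, u) = Add(Add(a, u), -2) = Add(-2, a, u))
Pow(Function('b')(Function('v')(h), -30), 2) = Pow(Add(-2, Mul(-1, 3), -30), 2) = Pow(Add(-2, -3, -30), 2) = Pow(-35, 2) = 1225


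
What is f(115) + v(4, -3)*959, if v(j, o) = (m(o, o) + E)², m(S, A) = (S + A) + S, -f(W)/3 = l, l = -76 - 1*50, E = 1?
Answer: 61754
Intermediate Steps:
l = -126 (l = -76 - 50 = -126)
f(W) = 378 (f(W) = -3*(-126) = 378)
m(S, A) = A + 2*S (m(S, A) = (A + S) + S = A + 2*S)
v(j, o) = (1 + 3*o)² (v(j, o) = ((o + 2*o) + 1)² = (3*o + 1)² = (1 + 3*o)²)
f(115) + v(4, -3)*959 = 378 + (1 + 3*(-3))²*959 = 378 + (1 - 9)²*959 = 378 + (-8)²*959 = 378 + 64*959 = 378 + 61376 = 61754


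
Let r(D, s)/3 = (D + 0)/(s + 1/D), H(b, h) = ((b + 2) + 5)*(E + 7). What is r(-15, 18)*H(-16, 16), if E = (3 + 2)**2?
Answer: 194400/269 ≈ 722.68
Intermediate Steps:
E = 25 (E = 5**2 = 25)
H(b, h) = 224 + 32*b (H(b, h) = ((b + 2) + 5)*(25 + 7) = ((2 + b) + 5)*32 = (7 + b)*32 = 224 + 32*b)
r(D, s) = 3*D/(s + 1/D) (r(D, s) = 3*((D + 0)/(s + 1/D)) = 3*(D/(s + 1/D)) = 3*D/(s + 1/D))
r(-15, 18)*H(-16, 16) = (3*(-15)**2/(1 - 15*18))*(224 + 32*(-16)) = (3*225/(1 - 270))*(224 - 512) = (3*225/(-269))*(-288) = (3*225*(-1/269))*(-288) = -675/269*(-288) = 194400/269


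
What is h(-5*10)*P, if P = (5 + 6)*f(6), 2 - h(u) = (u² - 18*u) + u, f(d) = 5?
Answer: -184140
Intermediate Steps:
h(u) = 2 - u² + 17*u (h(u) = 2 - ((u² - 18*u) + u) = 2 - (u² - 17*u) = 2 + (-u² + 17*u) = 2 - u² + 17*u)
P = 55 (P = (5 + 6)*5 = 11*5 = 55)
h(-5*10)*P = (2 - (-5*10)² + 17*(-5*10))*55 = (2 - 1*(-50)² + 17*(-50))*55 = (2 - 1*2500 - 850)*55 = (2 - 2500 - 850)*55 = -3348*55 = -184140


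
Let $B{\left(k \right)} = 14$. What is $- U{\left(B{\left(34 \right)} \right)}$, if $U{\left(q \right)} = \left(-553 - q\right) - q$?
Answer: $581$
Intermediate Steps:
$U{\left(q \right)} = -553 - 2 q$
$- U{\left(B{\left(34 \right)} \right)} = - (-553 - 28) = \left(-1\right) \left(-581\right) = 581$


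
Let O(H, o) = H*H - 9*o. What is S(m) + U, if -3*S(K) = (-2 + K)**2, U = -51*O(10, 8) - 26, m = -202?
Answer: -15326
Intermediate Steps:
O(H, o) = H**2 - 9*o
U = -1454 (U = -51*(10**2 - 9*8) - 26 = -51*(100 - 72) - 26 = -51*28 - 26 = -1428 - 26 = -1454)
S(K) = -(-2 + K)**2/3
S(m) + U = -(-2 - 202)**2/3 - 1454 = -1/3*(-204)**2 - 1454 = -1/3*41616 - 1454 = -13872 - 1454 = -15326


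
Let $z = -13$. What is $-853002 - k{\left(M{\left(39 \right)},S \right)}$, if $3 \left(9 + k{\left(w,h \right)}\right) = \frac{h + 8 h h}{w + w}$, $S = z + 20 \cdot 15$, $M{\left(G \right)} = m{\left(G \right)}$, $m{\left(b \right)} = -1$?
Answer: $- \frac{4458719}{6} \approx -7.4312 \cdot 10^{5}$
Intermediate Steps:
$M{\left(G \right)} = -1$
$S = 287$ ($S = -13 + 20 \cdot 15 = -13 + 300 = 287$)
$k{\left(w,h \right)} = -9 + \frac{h + 8 h^{2}}{6 w}$ ($k{\left(w,h \right)} = -9 + \frac{\left(h + 8 h h\right) \frac{1}{w + w}}{3} = -9 + \frac{\left(h + 8 h^{2}\right) \frac{1}{2 w}}{3} = -9 + \frac{\frac{1}{2} \frac{1}{w} \left(h + 8 h^{2}\right)}{3} = -9 + \frac{h + 8 h^{2}}{6 w}$)
$-853002 - k{\left(M{\left(39 \right)},S \right)} = -853002 - \frac{287 - -54 + 8 \cdot 287^{2}}{6 \left(-1\right)} = -853002 - \frac{1}{6} \left(-1\right) \left(287 + 54 + 8 \cdot 82369\right) = -853002 - \frac{1}{6} \left(-1\right) \left(287 + 54 + 658952\right) = -853002 - \frac{1}{6} \left(-1\right) 659293 = -853002 - - \frac{659293}{6} = -853002 + \frac{659293}{6} = - \frac{4458719}{6}$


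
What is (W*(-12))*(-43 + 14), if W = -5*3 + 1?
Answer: -4872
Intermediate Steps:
W = -14 (W = -15 + 1 = -14)
(W*(-12))*(-43 + 14) = (-14*(-12))*(-43 + 14) = 168*(-29) = -4872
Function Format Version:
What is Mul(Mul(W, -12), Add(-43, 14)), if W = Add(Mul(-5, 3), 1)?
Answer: -4872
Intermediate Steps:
W = -14 (W = Add(-15, 1) = -14)
Mul(Mul(W, -12), Add(-43, 14)) = Mul(Mul(-14, -12), Add(-43, 14)) = Mul(168, -29) = -4872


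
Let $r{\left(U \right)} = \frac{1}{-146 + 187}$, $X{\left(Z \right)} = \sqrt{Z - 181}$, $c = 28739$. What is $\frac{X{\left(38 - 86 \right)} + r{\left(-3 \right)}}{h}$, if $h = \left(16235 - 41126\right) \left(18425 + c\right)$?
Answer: $- \frac{1}{48132324084} - \frac{i \sqrt{229}}{1173959124} \approx -2.0776 \cdot 10^{-11} - 1.289 \cdot 10^{-8} i$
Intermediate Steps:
$X{\left(Z \right)} = \sqrt{-181 + Z}$
$r{\left(U \right)} = \frac{1}{41}$
$h = -1173959124$ ($h = \left(16235 - 41126\right) \left(18425 + 28739\right) = \left(-24891\right) 47164 = -1173959124$)
$\frac{X{\left(38 - 86 \right)} + r{\left(-3 \right)}}{h} = \frac{\sqrt{-181 + \left(38 - 86\right)} + \frac{1}{41}}{-1173959124} = \left(\sqrt{-181 + \left(38 - 86\right)} + \frac{1}{41}\right) \left(- \frac{1}{1173959124}\right) = \left(\sqrt{-181 - 48} + \frac{1}{41}\right) \left(- \frac{1}{1173959124}\right) = \left(\sqrt{-229} + \frac{1}{41}\right) \left(- \frac{1}{1173959124}\right) = \left(i \sqrt{229} + \frac{1}{41}\right) \left(- \frac{1}{1173959124}\right) = \left(\frac{1}{41} + i \sqrt{229}\right) \left(- \frac{1}{1173959124}\right) = - \frac{1}{48132324084} - \frac{i \sqrt{229}}{1173959124}$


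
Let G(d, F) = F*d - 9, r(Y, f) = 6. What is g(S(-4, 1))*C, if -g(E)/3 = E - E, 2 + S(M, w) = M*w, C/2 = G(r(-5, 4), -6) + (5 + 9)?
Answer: 0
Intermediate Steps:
G(d, F) = -9 + F*d
C = -62 (C = 2*((-9 - 6*6) + (5 + 9)) = 2*((-9 - 36) + 14) = 2*(-45 + 14) = 2*(-31) = -62)
S(M, w) = -2 + M*w
g(E) = 0 (g(E) = -3*(E - E) = -3*0 = 0)
g(S(-4, 1))*C = 0*(-62) = 0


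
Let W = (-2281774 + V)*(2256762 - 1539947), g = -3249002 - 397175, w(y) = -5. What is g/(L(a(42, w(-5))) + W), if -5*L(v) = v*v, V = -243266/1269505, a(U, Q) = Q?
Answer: 925767986477/415283006275201873 ≈ 2.2292e-6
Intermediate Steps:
g = -3646177
V = -243266/1269505 (V = -243266*1/1269505 = -243266/1269505 ≈ -0.19162)
L(v) = -v²/5 (L(v) = -v*v/5 = -v²/5)
W = -415283006273932368/253901 (W = (-2281774 - 243266/1269505)*(2256762 - 1539947) = -2896723745136/1269505*716815 = -415283006273932368/253901 ≈ -1.6356e+12)
g/(L(a(42, w(-5))) + W) = -3646177/(-⅕*(-5)² - 415283006273932368/253901) = -3646177/(-⅕*25 - 415283006273932368/253901) = -3646177/(-5 - 415283006273932368/253901) = -3646177/(-415283006275201873/253901) = -3646177*(-253901/415283006275201873) = 925767986477/415283006275201873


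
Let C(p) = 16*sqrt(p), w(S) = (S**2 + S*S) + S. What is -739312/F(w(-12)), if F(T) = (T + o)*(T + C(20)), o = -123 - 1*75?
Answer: -2125522/57733 + 739312*sqrt(5)/173199 ≈ -27.272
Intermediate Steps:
w(S) = S + 2*S**2 (w(S) = (S**2 + S**2) + S = 2*S**2 + S = S + 2*S**2)
o = -198 (o = -123 - 75 = -198)
F(T) = (-198 + T)*(T + 32*sqrt(5)) (F(T) = (T - 198)*(T + 16*sqrt(20)) = (-198 + T)*(T + 16*(2*sqrt(5))) = (-198 + T)*(T + 32*sqrt(5)))
-739312/F(w(-12)) = -739312/((-12*(1 + 2*(-12)))**2 - 6336*sqrt(5) - (-2376)*(1 + 2*(-12)) + 32*(-12*(1 + 2*(-12)))*sqrt(5)) = -739312/((-12*(1 - 24))**2 - 6336*sqrt(5) - (-2376)*(1 - 24) + 32*(-12*(1 - 24))*sqrt(5)) = -739312/((-12*(-23))**2 - 6336*sqrt(5) - (-2376)*(-23) + 32*(-12*(-23))*sqrt(5)) = -739312/(276**2 - 6336*sqrt(5) - 198*276 + 32*276*sqrt(5)) = -739312/(76176 - 6336*sqrt(5) - 54648 + 8832*sqrt(5)) = -739312/(21528 + 2496*sqrt(5))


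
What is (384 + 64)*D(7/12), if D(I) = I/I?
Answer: 448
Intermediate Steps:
D(I) = 1
(384 + 64)*D(7/12) = (384 + 64)*1 = 448*1 = 448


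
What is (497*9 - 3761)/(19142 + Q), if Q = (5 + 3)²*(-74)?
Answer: 356/7203 ≈ 0.049424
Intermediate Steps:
Q = -4736 (Q = 8²*(-74) = 64*(-74) = -4736)
(497*9 - 3761)/(19142 + Q) = (497*9 - 3761)/(19142 - 4736) = (4473 - 3761)/14406 = 712*(1/14406) = 356/7203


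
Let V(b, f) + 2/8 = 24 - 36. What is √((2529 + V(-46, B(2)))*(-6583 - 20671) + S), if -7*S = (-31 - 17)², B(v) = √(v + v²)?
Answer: I*√13443999394/14 ≈ 8282.0*I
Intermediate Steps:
V(b, f) = -49/4 (V(b, f) = -¼ + (24 - 36) = -¼ - 12 = -49/4)
S = -2304/7 (S = -(-31 - 17)²/7 = -⅐*(-48)² = -⅐*2304 = -2304/7 ≈ -329.14)
√((2529 + V(-46, B(2)))*(-6583 - 20671) + S) = √((2529 - 49/4)*(-6583 - 20671) - 2304/7) = √((10067/4)*(-27254) - 2304/7) = √(-137183009/2 - 2304/7) = √(-960285671/14) = I*√13443999394/14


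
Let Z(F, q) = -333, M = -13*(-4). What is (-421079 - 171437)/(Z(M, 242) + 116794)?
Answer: -592516/116461 ≈ -5.0877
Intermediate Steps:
M = 52
(-421079 - 171437)/(Z(M, 242) + 116794) = (-421079 - 171437)/(-333 + 116794) = -592516/116461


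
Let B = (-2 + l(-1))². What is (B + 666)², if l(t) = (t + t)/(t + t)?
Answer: 444889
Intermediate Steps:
l(t) = 1 (l(t) = (2*t)/((2*t)) = (2*t)*(1/(2*t)) = 1)
B = 1 (B = (-2 + 1)² = (-1)² = 1)
(B + 666)² = (1 + 666)² = 667² = 444889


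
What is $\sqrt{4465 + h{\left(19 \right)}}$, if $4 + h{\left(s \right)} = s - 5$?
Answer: $5 \sqrt{179} \approx 66.895$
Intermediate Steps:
$h{\left(s \right)} = -9 + s$ ($h{\left(s \right)} = -4 + \left(s - 5\right) = -4 + \left(-5 + s\right) = -9 + s$)
$\sqrt{4465 + h{\left(19 \right)}} = \sqrt{4465 + \left(-9 + 19\right)} = \sqrt{4465 + 10} = \sqrt{4475} = 5 \sqrt{179}$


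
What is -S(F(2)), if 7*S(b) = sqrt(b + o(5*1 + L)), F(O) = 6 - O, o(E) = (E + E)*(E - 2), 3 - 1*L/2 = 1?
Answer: -sqrt(130)/7 ≈ -1.6288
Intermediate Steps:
L = 4 (L = 6 - 2*1 = 6 - 2 = 4)
o(E) = 2*E*(-2 + E) (o(E) = (2*E)*(-2 + E) = 2*E*(-2 + E))
S(b) = sqrt(126 + b)/7 (S(b) = sqrt(b + 2*(5*1 + 4)*(-2 + (5*1 + 4)))/7 = sqrt(b + 2*(5 + 4)*(-2 + (5 + 4)))/7 = sqrt(b + 2*9*(-2 + 9))/7 = sqrt(b + 2*9*7)/7 = sqrt(b + 126)/7 = sqrt(126 + b)/7)
-S(F(2)) = -sqrt(126 + (6 - 1*2))/7 = -sqrt(126 + (6 - 2))/7 = -sqrt(126 + 4)/7 = -sqrt(130)/7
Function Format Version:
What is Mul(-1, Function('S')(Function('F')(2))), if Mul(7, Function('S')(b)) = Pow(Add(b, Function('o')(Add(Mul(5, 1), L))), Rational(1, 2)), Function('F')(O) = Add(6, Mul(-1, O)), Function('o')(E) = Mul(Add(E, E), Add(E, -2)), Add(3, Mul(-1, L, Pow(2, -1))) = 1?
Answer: Mul(Rational(-1, 7), Pow(130, Rational(1, 2))) ≈ -1.6288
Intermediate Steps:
L = 4 (L = Add(6, Mul(-2, 1)) = Add(6, -2) = 4)
Function('o')(E) = Mul(2, E, Add(-2, E)) (Function('o')(E) = Mul(Mul(2, E), Add(-2, E)) = Mul(2, E, Add(-2, E)))
Function('S')(b) = Mul(Rational(1, 7), Pow(Add(126, b), Rational(1, 2))) (Function('S')(b) = Mul(Rational(1, 7), Pow(Add(b, Mul(2, Add(Mul(5, 1), 4), Add(-2, Add(Mul(5, 1), 4)))), Rational(1, 2))) = Mul(Rational(1, 7), Pow(Add(b, Mul(2, Add(5, 4), Add(-2, Add(5, 4)))), Rational(1, 2))) = Mul(Rational(1, 7), Pow(Add(b, Mul(2, 9, Add(-2, 9))), Rational(1, 2))) = Mul(Rational(1, 7), Pow(Add(b, Mul(2, 9, 7)), Rational(1, 2))) = Mul(Rational(1, 7), Pow(Add(b, 126), Rational(1, 2))) = Mul(Rational(1, 7), Pow(Add(126, b), Rational(1, 2))))
Mul(-1, Function('S')(Function('F')(2))) = Mul(-1, Mul(Rational(1, 7), Pow(Add(126, Add(6, Mul(-1, 2))), Rational(1, 2)))) = Mul(-1, Mul(Rational(1, 7), Pow(Add(126, Add(6, -2)), Rational(1, 2)))) = Mul(-1, Mul(Rational(1, 7), Pow(Add(126, 4), Rational(1, 2)))) = Mul(-1, Mul(Rational(1, 7), Pow(130, Rational(1, 2)))) = Mul(Rational(-1, 7), Pow(130, Rational(1, 2)))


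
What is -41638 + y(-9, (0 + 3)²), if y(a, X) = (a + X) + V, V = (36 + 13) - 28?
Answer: -41617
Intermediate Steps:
V = 21 (V = 49 - 28 = 21)
y(a, X) = 21 + X + a (y(a, X) = (a + X) + 21 = (X + a) + 21 = 21 + X + a)
-41638 + y(-9, (0 + 3)²) = -41638 + (21 + (0 + 3)² - 9) = -41638 + (21 + 3² - 9) = -41638 + (21 + 9 - 9) = -41638 + 21 = -41617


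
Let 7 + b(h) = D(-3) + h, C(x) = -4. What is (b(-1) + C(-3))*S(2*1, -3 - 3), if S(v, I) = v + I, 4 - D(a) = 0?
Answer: 32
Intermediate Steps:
D(a) = 4 (D(a) = 4 - 1*0 = 4 + 0 = 4)
b(h) = -3 + h (b(h) = -7 + (4 + h) = -3 + h)
S(v, I) = I + v
(b(-1) + C(-3))*S(2*1, -3 - 3) = ((-3 - 1) - 4)*((-3 - 3) + 2*1) = (-4 - 4)*(-6 + 2) = -8*(-4) = 32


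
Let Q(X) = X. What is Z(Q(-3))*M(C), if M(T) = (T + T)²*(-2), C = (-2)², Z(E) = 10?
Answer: -1280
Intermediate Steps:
C = 4
M(T) = -8*T² (M(T) = (2*T)²*(-2) = (4*T²)*(-2) = -8*T²)
Z(Q(-3))*M(C) = 10*(-8*4²) = 10*(-8*16) = 10*(-128) = -1280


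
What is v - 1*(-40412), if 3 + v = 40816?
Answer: 81225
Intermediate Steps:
v = 40813 (v = -3 + 40816 = 40813)
v - 1*(-40412) = 40813 - 1*(-40412) = 40813 + 40412 = 81225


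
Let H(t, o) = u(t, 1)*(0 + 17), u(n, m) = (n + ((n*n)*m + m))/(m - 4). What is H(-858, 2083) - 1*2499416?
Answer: -19998467/3 ≈ -6.6662e+6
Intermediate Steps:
u(n, m) = (m + n + m*n**2)/(-4 + m) (u(n, m) = (n + (n**2*m + m))/(-4 + m) = (n + (m*n**2 + m))/(-4 + m) = (n + (m + m*n**2))/(-4 + m) = (m + n + m*n**2)/(-4 + m))
H(t, o) = -17/3 - 17*t/3 - 17*t**2/3 (H(t, o) = ((1 + t + 1*t**2)/(-4 + 1))*(0 + 17) = ((1 + t + t**2)/(-3))*17 = -(1 + t + t**2)/3*17 = (-1/3 - t/3 - t**2/3)*17 = -17/3 - 17*t/3 - 17*t**2/3)
H(-858, 2083) - 1*2499416 = (-17/3 - 17/3*(-858) - 17/3*(-858)**2) - 1*2499416 = (-17/3 + 4862 - 17/3*736164) - 2499416 = (-17/3 + 4862 - 4171596) - 2499416 = -12500219/3 - 2499416 = -19998467/3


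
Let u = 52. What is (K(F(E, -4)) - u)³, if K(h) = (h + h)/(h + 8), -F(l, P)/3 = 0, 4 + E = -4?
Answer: -140608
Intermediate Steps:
E = -8 (E = -4 - 4 = -8)
F(l, P) = 0 (F(l, P) = -3*0 = 0)
K(h) = 2*h/(8 + h) (K(h) = (2*h)/(8 + h) = 2*h/(8 + h))
(K(F(E, -4)) - u)³ = (2*0/(8 + 0) - 1*52)³ = (2*0/8 - 52)³ = (2*0*(⅛) - 52)³ = (0 - 52)³ = (-52)³ = -140608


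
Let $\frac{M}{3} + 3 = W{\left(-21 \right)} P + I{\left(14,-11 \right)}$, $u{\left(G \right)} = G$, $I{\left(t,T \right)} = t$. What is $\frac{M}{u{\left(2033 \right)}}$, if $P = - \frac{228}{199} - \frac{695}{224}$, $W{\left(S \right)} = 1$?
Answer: $\frac{902877}{90623008} \approx 0.009963$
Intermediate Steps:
$P = - \frac{189377}{44576}$ ($P = \left(-228\right) \frac{1}{199} - \frac{695}{224} = - \frac{228}{199} - \frac{695}{224} = - \frac{189377}{44576} \approx -4.2484$)
$M = \frac{902877}{44576}$ ($M = -9 + 3 \left(1 \left(- \frac{189377}{44576}\right) + 14\right) = -9 + 3 \left(- \frac{189377}{44576} + 14\right) = -9 + 3 \cdot \frac{434687}{44576} = -9 + \frac{1304061}{44576} = \frac{902877}{44576} \approx 20.255$)
$\frac{M}{u{\left(2033 \right)}} = \frac{902877}{44576 \cdot 2033} = \frac{902877}{44576} \cdot \frac{1}{2033} = \frac{902877}{90623008}$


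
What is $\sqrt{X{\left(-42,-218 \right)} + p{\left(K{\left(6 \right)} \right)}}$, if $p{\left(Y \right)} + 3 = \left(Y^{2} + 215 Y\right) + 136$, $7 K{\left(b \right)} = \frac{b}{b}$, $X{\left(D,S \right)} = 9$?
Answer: $\frac{92}{7} \approx 13.143$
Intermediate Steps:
$K{\left(b \right)} = \frac{1}{7}$ ($K{\left(b \right)} = \frac{b \frac{1}{b}}{7} = \frac{1}{7} \cdot 1 = \frac{1}{7}$)
$p{\left(Y \right)} = 133 + Y^{2} + 215 Y$ ($p{\left(Y \right)} = -3 + \left(\left(Y^{2} + 215 Y\right) + 136\right) = -3 + \left(136 + Y^{2} + 215 Y\right) = 133 + Y^{2} + 215 Y$)
$\sqrt{X{\left(-42,-218 \right)} + p{\left(K{\left(6 \right)} \right)}} = \sqrt{9 + \left(133 + \left(\frac{1}{7}\right)^{2} + 215 \cdot \frac{1}{7}\right)} = \sqrt{9 + \left(133 + \frac{1}{49} + \frac{215}{7}\right)} = \sqrt{9 + \frac{8023}{49}} = \sqrt{\frac{8464}{49}} = \frac{92}{7}$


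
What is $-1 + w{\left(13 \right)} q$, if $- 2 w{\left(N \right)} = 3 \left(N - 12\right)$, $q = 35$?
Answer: $- \frac{107}{2} \approx -53.5$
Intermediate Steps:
$w{\left(N \right)} = 18 - \frac{3 N}{2}$ ($w{\left(N \right)} = - \frac{3 \left(N - 12\right)}{2} = - \frac{3 \left(-12 + N\right)}{2} = - \frac{-36 + 3 N}{2} = 18 - \frac{3 N}{2}$)
$-1 + w{\left(13 \right)} q = -1 + \left(18 - \frac{39}{2}\right) 35 = -1 - \frac{105}{2} = - \frac{107}{2}$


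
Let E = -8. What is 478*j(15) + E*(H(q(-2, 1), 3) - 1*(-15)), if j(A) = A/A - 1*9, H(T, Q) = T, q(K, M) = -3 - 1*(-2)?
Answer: -3936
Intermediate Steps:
q(K, M) = -1 (q(K, M) = -3 + 2 = -1)
j(A) = -8 (j(A) = 1 - 9 = -8)
478*j(15) + E*(H(q(-2, 1), 3) - 1*(-15)) = 478*(-8) - 8*(-1 - 1*(-15)) = -3824 - 8*(-1 + 15) = -3824 - 8*14 = -3824 - 112 = -3936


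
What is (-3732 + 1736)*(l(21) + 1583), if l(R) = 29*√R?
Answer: -3159668 - 57884*√21 ≈ -3.4249e+6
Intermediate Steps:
(-3732 + 1736)*(l(21) + 1583) = (-3732 + 1736)*(29*√21 + 1583) = -1996*(1583 + 29*√21) = -3159668 - 57884*√21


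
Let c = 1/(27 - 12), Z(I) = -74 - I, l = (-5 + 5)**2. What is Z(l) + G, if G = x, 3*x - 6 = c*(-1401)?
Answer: -1547/15 ≈ -103.13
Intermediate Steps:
l = 0 (l = 0**2 = 0)
c = 1/15 ≈ 0.066667
x = -437/15 (x = 2 + ((1/15)*(-1401))/3 = 2 + (1/3)*(-467/5) = 2 - 467/15 = -437/15 ≈ -29.133)
G = -437/15 ≈ -29.133
Z(l) + G = (-74 - 1*0) - 437/15 = (-74 + 0) - 437/15 = -74 - 437/15 = -1547/15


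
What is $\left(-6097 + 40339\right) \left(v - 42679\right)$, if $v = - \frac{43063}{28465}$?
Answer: $- \frac{41600633125116}{28465} \approx -1.4615 \cdot 10^{9}$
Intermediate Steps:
$v = - \frac{43063}{28465}$ ($v = \left(-43063\right) \frac{1}{28465} = - \frac{43063}{28465} \approx -1.5128$)
$\left(-6097 + 40339\right) \left(v - 42679\right) = \left(-6097 + 40339\right) \left(- \frac{43063}{28465} - 42679\right) = 34242 \left(- \frac{1214900798}{28465}\right) = - \frac{41600633125116}{28465}$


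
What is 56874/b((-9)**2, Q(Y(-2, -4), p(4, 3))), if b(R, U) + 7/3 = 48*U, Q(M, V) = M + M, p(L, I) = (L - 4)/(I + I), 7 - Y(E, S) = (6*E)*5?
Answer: 170622/19289 ≈ 8.8456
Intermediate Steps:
Y(E, S) = 7 - 30*E (Y(E, S) = 7 - 6*E*5 = 7 - 30*E)
p(L, I) = (-4 + L)/(2*I) (p(L, I) = (-4 + L)/((2*I)) = (-4 + L)*(1/(2*I)) = (-4 + L)/(2*I))
Q(M, V) = 2*M
b(R, U) = -7/3 + 48*U
56874/b((-9)**2, Q(Y(-2, -4), p(4, 3))) = 56874/(-7/3 + 48*(2*(7 - 30*(-2)))) = 56874/(-7/3 + 48*(2*(7 + 60))) = 56874/(-7/3 + 48*(2*67)) = 56874/(-7/3 + 48*134) = 56874/(-7/3 + 6432) = 56874/(19289/3) = 56874*(3/19289) = 170622/19289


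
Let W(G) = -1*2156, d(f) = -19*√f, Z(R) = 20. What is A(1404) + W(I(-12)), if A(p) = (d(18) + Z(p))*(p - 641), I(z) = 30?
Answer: 13104 - 43491*√2 ≈ -48402.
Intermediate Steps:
W(G) = -2156
A(p) = (-641 + p)*(20 - 57*√2) (A(p) = (-57*√2 + 20)*(p - 641) = (-57*√2 + 20)*(-641 + p) = (20 - 57*√2)*(-641 + p) = (-641 + p)*(20 - 57*√2))
A(1404) + W(I(-12)) = (-12820 + 20*1404 + 36537*√2 - 57*1404*√2) - 2156 = (-12820 + 28080 + 36537*√2 - 80028*√2) - 2156 = (15260 - 43491*√2) - 2156 = 13104 - 43491*√2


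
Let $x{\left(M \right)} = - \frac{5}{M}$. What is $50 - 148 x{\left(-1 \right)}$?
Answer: $-690$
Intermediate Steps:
$50 - 148 x{\left(-1 \right)} = 50 - 148 \left(- \frac{5}{-1}\right) = 50 - 148 \left(\left(-5\right) \left(-1\right)\right) = 50 - 740 = -690$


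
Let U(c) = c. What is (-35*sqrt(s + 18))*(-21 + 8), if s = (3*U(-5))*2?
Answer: 910*I*sqrt(3) ≈ 1576.2*I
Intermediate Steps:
s = -30 (s = (3*(-5))*2 = -15*2 = -30)
(-35*sqrt(s + 18))*(-21 + 8) = (-35*sqrt(-30 + 18))*(-21 + 8) = -70*I*sqrt(3)*(-13) = 910*I*sqrt(3)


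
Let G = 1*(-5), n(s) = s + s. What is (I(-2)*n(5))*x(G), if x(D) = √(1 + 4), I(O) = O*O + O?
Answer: 20*√5 ≈ 44.721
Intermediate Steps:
n(s) = 2*s
I(O) = O + O² (I(O) = O² + O = O + O²)
G = -5
x(D) = √5
(I(-2)*n(5))*x(G) = ((-2*(1 - 2))*(2*5))*√5 = (-2*(-1)*10)*√5 = (2*10)*√5 = 20*√5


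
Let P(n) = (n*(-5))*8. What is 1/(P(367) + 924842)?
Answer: 1/910162 ≈ 1.0987e-6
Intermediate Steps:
P(n) = -40*n (P(n) = -5*n*8 = -40*n)
1/(P(367) + 924842) = 1/(-40*367 + 924842) = 1/(-14680 + 924842) = 1/910162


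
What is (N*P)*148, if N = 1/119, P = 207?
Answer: 30636/119 ≈ 257.45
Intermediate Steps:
N = 1/119 ≈ 0.0084034
(N*P)*148 = ((1/119)*207)*148 = (207/119)*148 = 30636/119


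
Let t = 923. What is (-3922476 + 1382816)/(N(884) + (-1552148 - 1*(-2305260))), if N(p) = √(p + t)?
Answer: -1912648421920/567177682737 + 2539660*√1807/567177682737 ≈ -3.3720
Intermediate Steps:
N(p) = √(923 + p) (N(p) = √(p + 923) = √(923 + p))
(-3922476 + 1382816)/(N(884) + (-1552148 - 1*(-2305260))) = (-3922476 + 1382816)/(√(923 + 884) + (-1552148 - 1*(-2305260))) = -2539660/(√1807 + (-1552148 + 2305260)) = -2539660/(√1807 + 753112) = -2539660/(753112 + √1807)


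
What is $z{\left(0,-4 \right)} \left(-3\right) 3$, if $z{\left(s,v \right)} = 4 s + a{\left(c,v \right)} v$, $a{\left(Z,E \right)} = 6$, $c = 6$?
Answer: $216$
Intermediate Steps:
$z{\left(s,v \right)} = 4 s + 6 v$
$z{\left(0,-4 \right)} \left(-3\right) 3 = \left(4 \cdot 0 + 6 \left(-4\right)\right) \left(-3\right) 3 = \left(0 - 24\right) \left(-3\right) 3 = \left(-24\right) \left(-3\right) 3 = 72 \cdot 3 = 216$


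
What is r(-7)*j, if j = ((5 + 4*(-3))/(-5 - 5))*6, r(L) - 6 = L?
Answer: -21/5 ≈ -4.2000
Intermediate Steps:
r(L) = 6 + L
j = 21/5 (j = ((5 - 12)/(-10))*6 = -7*(-1/10)*6 = (7/10)*6 = 21/5 ≈ 4.2000)
r(-7)*j = (6 - 7)*(21/5) = -1*21/5 = -21/5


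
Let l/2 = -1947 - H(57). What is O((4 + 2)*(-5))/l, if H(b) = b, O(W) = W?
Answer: 5/668 ≈ 0.0074850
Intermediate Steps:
l = -4008 (l = 2*(-1947 - 1*57) = 2*(-1947 - 57) = 2*(-2004) = -4008)
O((4 + 2)*(-5))/l = ((4 + 2)*(-5))/(-4008) = (6*(-5))*(-1/4008) = -30*(-1/4008) = 5/668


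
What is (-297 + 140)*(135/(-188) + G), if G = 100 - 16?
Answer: -2458149/188 ≈ -13075.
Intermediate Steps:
G = 84
(-297 + 140)*(135/(-188) + G) = (-297 + 140)*(135/(-188) + 84) = -157*(135*(-1/188) + 84) = -157*(-135/188 + 84) = -157*15657/188 = -2458149/188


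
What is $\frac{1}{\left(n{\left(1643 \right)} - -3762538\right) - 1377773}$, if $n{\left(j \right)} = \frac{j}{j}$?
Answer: $\frac{1}{2384766} \approx 4.1933 \cdot 10^{-7}$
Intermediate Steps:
$n{\left(j \right)} = 1$
$\frac{1}{\left(n{\left(1643 \right)} - -3762538\right) - 1377773} = \frac{1}{\left(1 - -3762538\right) - 1377773} = \frac{1}{\left(1 + 3762538\right) - 1377773} = \frac{1}{3762539 - 1377773} = \frac{1}{2384766}$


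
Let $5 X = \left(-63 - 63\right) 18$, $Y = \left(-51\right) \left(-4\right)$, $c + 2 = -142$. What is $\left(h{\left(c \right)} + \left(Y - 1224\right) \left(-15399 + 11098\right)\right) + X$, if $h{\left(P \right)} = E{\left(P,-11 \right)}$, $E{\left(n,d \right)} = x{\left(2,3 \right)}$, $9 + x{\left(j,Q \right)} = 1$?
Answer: $\frac{21932792}{5} \approx 4.3866 \cdot 10^{6}$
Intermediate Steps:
$c = -144$ ($c = -2 - 142 = -144$)
$x{\left(j,Q \right)} = -8$ ($x{\left(j,Q \right)} = -9 + 1 = -8$)
$E{\left(n,d \right)} = -8$
$Y = 204$
$h{\left(P \right)} = -8$
$X = - \frac{2268}{5}$ ($X = \frac{\left(-63 - 63\right) 18}{5} = \frac{\left(-126\right) 18}{5} = \frac{1}{5} \left(-2268\right) = - \frac{2268}{5} \approx -453.6$)
$\left(h{\left(c \right)} + \left(Y - 1224\right) \left(-15399 + 11098\right)\right) + X = \left(-8 + \left(204 - 1224\right) \left(-15399 + 11098\right)\right) - \frac{2268}{5} = \left(-8 - -4387020\right) - \frac{2268}{5} = \left(-8 + 4387020\right) - \frac{2268}{5} = 4387012 - \frac{2268}{5} = \frac{21932792}{5}$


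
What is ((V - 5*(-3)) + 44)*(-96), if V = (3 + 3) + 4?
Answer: -6624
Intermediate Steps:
V = 10 (V = 6 + 4 = 10)
((V - 5*(-3)) + 44)*(-96) = ((10 - 5*(-3)) + 44)*(-96) = ((10 + 15) + 44)*(-96) = (25 + 44)*(-96) = 69*(-96) = -6624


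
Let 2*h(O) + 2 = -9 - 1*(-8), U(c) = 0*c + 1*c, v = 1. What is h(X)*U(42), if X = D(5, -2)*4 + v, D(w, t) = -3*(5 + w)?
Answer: -63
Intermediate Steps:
D(w, t) = -15 - 3*w
U(c) = c (U(c) = 0 + c = c)
X = -119 (X = (-15 - 3*5)*4 + 1 = (-15 - 15)*4 + 1 = -30*4 + 1 = -120 + 1 = -119)
h(O) = -3/2 (h(O) = -1 + (-9 - 1*(-8))/2 = -1 + (-9 + 8)/2 = -1 + (½)*(-1) = -1 - ½ = -3/2)
h(X)*U(42) = -3/2*42 = -63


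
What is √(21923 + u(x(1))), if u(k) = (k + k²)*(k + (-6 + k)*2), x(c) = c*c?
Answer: √21905 ≈ 148.00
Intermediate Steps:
x(c) = c²
u(k) = (-12 + 3*k)*(k + k²) (u(k) = (k + k²)*(k + (-12 + 2*k)) = (k + k²)*(-12 + 3*k) = (-12 + 3*k)*(k + k²))
√(21923 + u(x(1))) = √(21923 + 3*1²*(-4 + (1²)² - 3*1²)) = √(21923 + 3*1*(-4 + 1² - 3*1)) = √(21923 + 3*1*(-4 + 1 - 3)) = √(21923 + 3*1*(-6)) = √(21923 - 18) = √21905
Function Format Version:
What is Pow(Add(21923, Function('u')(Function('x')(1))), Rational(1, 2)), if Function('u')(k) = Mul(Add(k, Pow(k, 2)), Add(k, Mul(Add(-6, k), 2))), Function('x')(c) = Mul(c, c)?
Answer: Pow(21905, Rational(1, 2)) ≈ 148.00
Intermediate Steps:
Function('x')(c) = Pow(c, 2)
Function('u')(k) = Mul(Add(-12, Mul(3, k)), Add(k, Pow(k, 2))) (Function('u')(k) = Mul(Add(k, Pow(k, 2)), Add(k, Add(-12, Mul(2, k)))) = Mul(Add(k, Pow(k, 2)), Add(-12, Mul(3, k))) = Mul(Add(-12, Mul(3, k)), Add(k, Pow(k, 2))))
Pow(Add(21923, Function('u')(Function('x')(1))), Rational(1, 2)) = Pow(Add(21923, Mul(3, Pow(1, 2), Add(-4, Pow(Pow(1, 2), 2), Mul(-3, Pow(1, 2))))), Rational(1, 2)) = Pow(Add(21923, Mul(3, 1, Add(-4, Pow(1, 2), Mul(-3, 1)))), Rational(1, 2)) = Pow(Add(21923, Mul(3, 1, Add(-4, 1, -3))), Rational(1, 2)) = Pow(Add(21923, Mul(3, 1, -6)), Rational(1, 2)) = Pow(Add(21923, -18), Rational(1, 2)) = Pow(21905, Rational(1, 2))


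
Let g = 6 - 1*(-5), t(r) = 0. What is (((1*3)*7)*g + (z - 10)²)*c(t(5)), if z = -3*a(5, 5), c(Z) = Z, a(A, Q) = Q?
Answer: 0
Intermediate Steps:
g = 11 (g = 6 + 5 = 11)
z = -15 (z = -3*5 = -15)
(((1*3)*7)*g + (z - 10)²)*c(t(5)) = (((1*3)*7)*11 + (-15 - 10)²)*0 = ((3*7)*11 + (-25)²)*0 = (21*11 + 625)*0 = (231 + 625)*0 = 856*0 = 0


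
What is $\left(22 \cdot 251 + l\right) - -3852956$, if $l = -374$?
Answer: $3858104$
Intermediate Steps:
$\left(22 \cdot 251 + l\right) - -3852956 = \left(22 \cdot 251 - 374\right) - -3852956 = \left(5522 - 374\right) + 3852956 = 5148 + 3852956 = 3858104$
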